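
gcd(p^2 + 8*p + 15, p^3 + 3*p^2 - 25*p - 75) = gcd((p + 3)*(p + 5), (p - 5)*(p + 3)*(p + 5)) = p^2 + 8*p + 15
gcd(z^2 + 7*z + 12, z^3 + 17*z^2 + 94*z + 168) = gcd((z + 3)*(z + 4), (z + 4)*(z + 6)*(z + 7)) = z + 4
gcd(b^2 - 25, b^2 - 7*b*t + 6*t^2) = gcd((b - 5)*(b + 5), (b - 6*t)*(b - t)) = 1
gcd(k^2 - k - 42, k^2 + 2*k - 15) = 1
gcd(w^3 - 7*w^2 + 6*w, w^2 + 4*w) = w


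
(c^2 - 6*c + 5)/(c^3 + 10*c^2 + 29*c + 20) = (c^2 - 6*c + 5)/(c^3 + 10*c^2 + 29*c + 20)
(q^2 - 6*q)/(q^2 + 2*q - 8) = q*(q - 6)/(q^2 + 2*q - 8)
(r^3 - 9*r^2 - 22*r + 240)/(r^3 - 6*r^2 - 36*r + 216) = (r^2 - 3*r - 40)/(r^2 - 36)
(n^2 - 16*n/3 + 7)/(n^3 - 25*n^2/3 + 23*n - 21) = 1/(n - 3)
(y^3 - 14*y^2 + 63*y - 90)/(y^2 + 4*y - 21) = (y^2 - 11*y + 30)/(y + 7)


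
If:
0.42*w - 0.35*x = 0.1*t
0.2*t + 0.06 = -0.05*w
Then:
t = -0.196629213483146*x - 0.28314606741573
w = 0.786516853932584*x - 0.0674157303370786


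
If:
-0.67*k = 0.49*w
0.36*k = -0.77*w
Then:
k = 0.00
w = 0.00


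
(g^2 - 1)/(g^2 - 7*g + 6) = (g + 1)/(g - 6)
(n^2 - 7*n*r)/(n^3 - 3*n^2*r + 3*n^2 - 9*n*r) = (n - 7*r)/(n^2 - 3*n*r + 3*n - 9*r)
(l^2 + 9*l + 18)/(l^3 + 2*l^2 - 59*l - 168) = (l + 6)/(l^2 - l - 56)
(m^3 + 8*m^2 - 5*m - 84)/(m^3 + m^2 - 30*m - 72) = (m^2 + 4*m - 21)/(m^2 - 3*m - 18)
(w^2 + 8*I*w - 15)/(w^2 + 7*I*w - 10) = (w + 3*I)/(w + 2*I)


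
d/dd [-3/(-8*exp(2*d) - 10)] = -12*exp(2*d)/(4*exp(2*d) + 5)^2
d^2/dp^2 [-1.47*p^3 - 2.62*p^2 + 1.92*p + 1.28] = -8.82*p - 5.24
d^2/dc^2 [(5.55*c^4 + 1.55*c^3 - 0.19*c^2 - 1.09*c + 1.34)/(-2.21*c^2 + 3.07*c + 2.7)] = (-54.21351*c^6 + 225.93051*c^5 - 115.14807*c^4 - 770.552566*c^3 - 595.067484*c^2 + 25.776168*c - 56.550112)/(10.793861*c^6 - 44.982561*c^5 + 22.925877*c^4 + 80.977697*c^3 - 28.00899*c^2 - 67.1409*c - 19.683)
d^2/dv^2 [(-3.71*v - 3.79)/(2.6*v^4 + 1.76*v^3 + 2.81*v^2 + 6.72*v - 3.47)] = (-300.9552*v^7 - 784.03936*v^6 - 751.875336*v^5 - 360.456504*v^4 - 1205.040342*v^3 - 1130.720946*v^2 - 785.332278*v - 589.233506)/(17.576*v^12 + 35.6928*v^11 + 81.14808*v^10 + 218.884736*v^9 + 201.835068*v^8 + 303.444624*v^7 + 389.473217*v^6 - 69.1127040000001*v^5 + 146.163627*v^4 - 26.1078240000001*v^3 - 368.594157*v^2 + 242.744544*v - 41.781923)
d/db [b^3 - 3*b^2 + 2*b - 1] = 3*b^2 - 6*b + 2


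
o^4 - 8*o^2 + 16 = (o - 2)^2*(o + 2)^2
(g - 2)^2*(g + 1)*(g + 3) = g^4 - 9*g^2 + 4*g + 12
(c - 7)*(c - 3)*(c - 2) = c^3 - 12*c^2 + 41*c - 42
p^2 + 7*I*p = p*(p + 7*I)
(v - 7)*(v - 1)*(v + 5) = v^3 - 3*v^2 - 33*v + 35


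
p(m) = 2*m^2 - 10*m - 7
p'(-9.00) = -46.00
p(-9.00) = 245.00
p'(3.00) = 2.00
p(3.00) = -19.00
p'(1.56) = -3.76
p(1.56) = -17.73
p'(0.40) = -8.40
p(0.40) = -10.68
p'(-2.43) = -19.72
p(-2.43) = 29.11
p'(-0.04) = -10.16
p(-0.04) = -6.60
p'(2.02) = -1.92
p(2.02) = -19.04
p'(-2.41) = -19.64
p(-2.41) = 28.72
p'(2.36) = -0.56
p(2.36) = -19.46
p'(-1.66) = -16.64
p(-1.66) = 15.11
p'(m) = 4*m - 10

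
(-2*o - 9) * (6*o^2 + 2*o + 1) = -12*o^3 - 58*o^2 - 20*o - 9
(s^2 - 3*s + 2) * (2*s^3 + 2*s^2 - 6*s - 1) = 2*s^5 - 4*s^4 - 8*s^3 + 21*s^2 - 9*s - 2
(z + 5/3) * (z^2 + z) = z^3 + 8*z^2/3 + 5*z/3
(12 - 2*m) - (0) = 12 - 2*m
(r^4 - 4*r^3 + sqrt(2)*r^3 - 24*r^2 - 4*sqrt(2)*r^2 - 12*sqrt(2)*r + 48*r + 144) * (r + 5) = r^5 + r^4 + sqrt(2)*r^4 - 44*r^3 + sqrt(2)*r^3 - 72*r^2 - 32*sqrt(2)*r^2 - 60*sqrt(2)*r + 384*r + 720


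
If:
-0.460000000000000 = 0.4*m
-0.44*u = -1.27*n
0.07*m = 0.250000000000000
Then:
No Solution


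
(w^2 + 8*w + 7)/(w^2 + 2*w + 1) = (w + 7)/(w + 1)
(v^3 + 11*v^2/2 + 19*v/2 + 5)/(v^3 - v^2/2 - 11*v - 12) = (2*v^2 + 7*v + 5)/(2*v^2 - 5*v - 12)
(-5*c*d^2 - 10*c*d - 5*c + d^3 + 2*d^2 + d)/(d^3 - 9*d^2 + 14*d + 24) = (-5*c*d - 5*c + d^2 + d)/(d^2 - 10*d + 24)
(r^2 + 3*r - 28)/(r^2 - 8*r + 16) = (r + 7)/(r - 4)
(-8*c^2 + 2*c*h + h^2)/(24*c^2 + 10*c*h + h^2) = (-2*c + h)/(6*c + h)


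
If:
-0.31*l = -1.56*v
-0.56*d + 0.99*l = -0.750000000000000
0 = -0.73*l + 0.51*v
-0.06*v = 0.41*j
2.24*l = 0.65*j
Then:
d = 1.34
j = 0.00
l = 0.00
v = 0.00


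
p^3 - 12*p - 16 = (p - 4)*(p + 2)^2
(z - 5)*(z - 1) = z^2 - 6*z + 5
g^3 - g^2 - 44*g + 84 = (g - 6)*(g - 2)*(g + 7)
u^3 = u^3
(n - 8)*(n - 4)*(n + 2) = n^3 - 10*n^2 + 8*n + 64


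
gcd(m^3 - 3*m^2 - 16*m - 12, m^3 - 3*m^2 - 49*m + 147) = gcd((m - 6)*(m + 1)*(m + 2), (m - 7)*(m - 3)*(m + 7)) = 1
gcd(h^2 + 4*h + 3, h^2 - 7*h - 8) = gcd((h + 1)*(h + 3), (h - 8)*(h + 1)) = h + 1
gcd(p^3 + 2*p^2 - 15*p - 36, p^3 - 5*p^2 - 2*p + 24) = p - 4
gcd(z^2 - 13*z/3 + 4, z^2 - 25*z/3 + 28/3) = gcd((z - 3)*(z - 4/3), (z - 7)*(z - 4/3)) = z - 4/3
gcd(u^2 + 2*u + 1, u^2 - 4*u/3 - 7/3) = u + 1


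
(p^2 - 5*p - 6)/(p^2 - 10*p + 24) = (p + 1)/(p - 4)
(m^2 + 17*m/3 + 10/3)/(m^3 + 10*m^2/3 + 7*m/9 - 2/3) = 3*(m + 5)/(3*m^2 + 8*m - 3)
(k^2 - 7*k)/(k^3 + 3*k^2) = (k - 7)/(k*(k + 3))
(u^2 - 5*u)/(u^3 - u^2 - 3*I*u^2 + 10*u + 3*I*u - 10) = u*(u - 5)/(u^3 - u^2*(1 + 3*I) + u*(10 + 3*I) - 10)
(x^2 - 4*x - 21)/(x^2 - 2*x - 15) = (x - 7)/(x - 5)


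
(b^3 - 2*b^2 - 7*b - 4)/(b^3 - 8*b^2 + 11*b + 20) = (b + 1)/(b - 5)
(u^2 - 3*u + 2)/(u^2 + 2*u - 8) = (u - 1)/(u + 4)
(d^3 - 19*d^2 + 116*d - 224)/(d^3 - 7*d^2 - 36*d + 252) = (d^2 - 12*d + 32)/(d^2 - 36)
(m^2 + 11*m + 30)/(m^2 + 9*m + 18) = (m + 5)/(m + 3)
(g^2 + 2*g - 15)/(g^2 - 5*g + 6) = (g + 5)/(g - 2)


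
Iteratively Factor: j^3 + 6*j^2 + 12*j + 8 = (j + 2)*(j^2 + 4*j + 4) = (j + 2)^2*(j + 2)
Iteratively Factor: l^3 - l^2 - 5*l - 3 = (l + 1)*(l^2 - 2*l - 3) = (l + 1)^2*(l - 3)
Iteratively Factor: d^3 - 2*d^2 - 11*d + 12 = (d - 4)*(d^2 + 2*d - 3) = (d - 4)*(d - 1)*(d + 3)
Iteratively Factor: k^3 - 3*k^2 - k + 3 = (k - 1)*(k^2 - 2*k - 3) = (k - 1)*(k + 1)*(k - 3)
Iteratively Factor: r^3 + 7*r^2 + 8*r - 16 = (r + 4)*(r^2 + 3*r - 4) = (r + 4)^2*(r - 1)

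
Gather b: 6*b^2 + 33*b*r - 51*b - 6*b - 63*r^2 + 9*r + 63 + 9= 6*b^2 + b*(33*r - 57) - 63*r^2 + 9*r + 72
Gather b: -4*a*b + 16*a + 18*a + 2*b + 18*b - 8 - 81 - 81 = 34*a + b*(20 - 4*a) - 170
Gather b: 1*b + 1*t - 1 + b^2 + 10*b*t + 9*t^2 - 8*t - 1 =b^2 + b*(10*t + 1) + 9*t^2 - 7*t - 2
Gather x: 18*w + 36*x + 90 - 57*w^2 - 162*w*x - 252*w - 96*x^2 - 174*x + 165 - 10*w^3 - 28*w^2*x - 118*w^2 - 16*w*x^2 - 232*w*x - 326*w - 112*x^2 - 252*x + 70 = -10*w^3 - 175*w^2 - 560*w + x^2*(-16*w - 208) + x*(-28*w^2 - 394*w - 390) + 325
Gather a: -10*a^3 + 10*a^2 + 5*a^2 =-10*a^3 + 15*a^2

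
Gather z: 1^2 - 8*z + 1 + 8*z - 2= 0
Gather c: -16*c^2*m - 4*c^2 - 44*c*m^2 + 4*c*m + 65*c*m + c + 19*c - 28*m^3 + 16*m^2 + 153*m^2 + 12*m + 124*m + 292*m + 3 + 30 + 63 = c^2*(-16*m - 4) + c*(-44*m^2 + 69*m + 20) - 28*m^3 + 169*m^2 + 428*m + 96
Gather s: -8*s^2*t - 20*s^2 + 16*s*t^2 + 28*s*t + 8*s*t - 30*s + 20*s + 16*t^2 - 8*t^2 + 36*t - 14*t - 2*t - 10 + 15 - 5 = s^2*(-8*t - 20) + s*(16*t^2 + 36*t - 10) + 8*t^2 + 20*t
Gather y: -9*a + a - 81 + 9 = -8*a - 72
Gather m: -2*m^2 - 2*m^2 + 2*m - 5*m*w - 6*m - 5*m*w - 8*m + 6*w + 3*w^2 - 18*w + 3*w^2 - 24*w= -4*m^2 + m*(-10*w - 12) + 6*w^2 - 36*w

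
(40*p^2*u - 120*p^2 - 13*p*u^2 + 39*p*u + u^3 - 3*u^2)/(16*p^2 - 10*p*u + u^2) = (5*p*u - 15*p - u^2 + 3*u)/(2*p - u)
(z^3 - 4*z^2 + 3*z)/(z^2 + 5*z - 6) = z*(z - 3)/(z + 6)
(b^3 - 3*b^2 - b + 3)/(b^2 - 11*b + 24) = (b^2 - 1)/(b - 8)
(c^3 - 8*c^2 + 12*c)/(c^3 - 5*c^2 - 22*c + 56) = c*(c - 6)/(c^2 - 3*c - 28)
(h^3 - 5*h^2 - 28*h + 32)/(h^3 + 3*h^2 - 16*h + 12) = (h^2 - 4*h - 32)/(h^2 + 4*h - 12)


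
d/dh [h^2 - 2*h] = 2*h - 2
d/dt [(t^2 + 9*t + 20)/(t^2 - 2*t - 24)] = -11/(t^2 - 12*t + 36)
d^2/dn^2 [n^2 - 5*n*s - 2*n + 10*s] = 2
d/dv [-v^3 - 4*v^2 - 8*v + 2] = -3*v^2 - 8*v - 8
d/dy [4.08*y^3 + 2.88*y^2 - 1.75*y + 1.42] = 12.24*y^2 + 5.76*y - 1.75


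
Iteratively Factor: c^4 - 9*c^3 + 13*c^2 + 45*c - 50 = (c - 1)*(c^3 - 8*c^2 + 5*c + 50) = (c - 1)*(c + 2)*(c^2 - 10*c + 25) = (c - 5)*(c - 1)*(c + 2)*(c - 5)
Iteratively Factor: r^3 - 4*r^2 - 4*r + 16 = (r - 4)*(r^2 - 4) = (r - 4)*(r + 2)*(r - 2)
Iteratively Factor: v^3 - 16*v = (v - 4)*(v^2 + 4*v) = v*(v - 4)*(v + 4)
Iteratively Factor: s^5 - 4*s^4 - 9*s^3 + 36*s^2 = (s)*(s^4 - 4*s^3 - 9*s^2 + 36*s) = s*(s + 3)*(s^3 - 7*s^2 + 12*s) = s*(s - 4)*(s + 3)*(s^2 - 3*s) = s*(s - 4)*(s - 3)*(s + 3)*(s)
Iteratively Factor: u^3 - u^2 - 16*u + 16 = (u + 4)*(u^2 - 5*u + 4) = (u - 4)*(u + 4)*(u - 1)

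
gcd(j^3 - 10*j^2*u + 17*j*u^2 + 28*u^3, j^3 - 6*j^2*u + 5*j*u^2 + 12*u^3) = -j^2 + 3*j*u + 4*u^2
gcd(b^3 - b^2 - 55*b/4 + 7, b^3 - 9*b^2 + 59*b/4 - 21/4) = b - 1/2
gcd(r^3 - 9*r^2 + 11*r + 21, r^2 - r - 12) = 1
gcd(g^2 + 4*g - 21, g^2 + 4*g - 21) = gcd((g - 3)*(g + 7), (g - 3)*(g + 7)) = g^2 + 4*g - 21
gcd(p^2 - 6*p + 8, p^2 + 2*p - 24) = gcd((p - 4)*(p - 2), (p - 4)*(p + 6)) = p - 4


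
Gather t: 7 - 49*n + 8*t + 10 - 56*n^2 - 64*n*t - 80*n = -56*n^2 - 129*n + t*(8 - 64*n) + 17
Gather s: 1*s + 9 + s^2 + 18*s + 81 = s^2 + 19*s + 90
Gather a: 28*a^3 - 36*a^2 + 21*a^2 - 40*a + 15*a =28*a^3 - 15*a^2 - 25*a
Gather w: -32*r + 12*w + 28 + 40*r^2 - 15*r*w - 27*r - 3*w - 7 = 40*r^2 - 59*r + w*(9 - 15*r) + 21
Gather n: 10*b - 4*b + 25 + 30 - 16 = 6*b + 39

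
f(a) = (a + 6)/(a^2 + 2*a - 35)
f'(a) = (-2*a - 2)*(a + 6)/(a^2 + 2*a - 35)^2 + 1/(a^2 + 2*a - 35)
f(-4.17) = -0.07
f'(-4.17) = -0.02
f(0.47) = -0.19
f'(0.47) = -0.05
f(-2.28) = -0.11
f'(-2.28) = -0.02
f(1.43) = -0.25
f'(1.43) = -0.07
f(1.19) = -0.23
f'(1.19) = -0.06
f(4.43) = -1.60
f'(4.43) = -2.82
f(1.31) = -0.24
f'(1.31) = -0.07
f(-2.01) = -0.11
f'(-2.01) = -0.02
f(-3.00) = -0.09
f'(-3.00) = -0.02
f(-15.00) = -0.06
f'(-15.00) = 0.00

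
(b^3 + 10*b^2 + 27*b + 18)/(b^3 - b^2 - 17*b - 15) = (b + 6)/(b - 5)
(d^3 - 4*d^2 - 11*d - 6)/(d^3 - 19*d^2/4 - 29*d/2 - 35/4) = 4*(d^2 - 5*d - 6)/(4*d^2 - 23*d - 35)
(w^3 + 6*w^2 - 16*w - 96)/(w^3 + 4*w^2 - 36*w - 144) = (w - 4)/(w - 6)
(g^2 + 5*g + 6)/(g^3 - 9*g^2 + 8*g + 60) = (g + 3)/(g^2 - 11*g + 30)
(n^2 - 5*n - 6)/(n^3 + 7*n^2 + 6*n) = (n - 6)/(n*(n + 6))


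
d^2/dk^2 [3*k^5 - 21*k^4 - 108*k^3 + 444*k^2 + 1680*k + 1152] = 60*k^3 - 252*k^2 - 648*k + 888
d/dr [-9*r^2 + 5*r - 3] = 5 - 18*r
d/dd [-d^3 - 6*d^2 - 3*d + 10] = -3*d^2 - 12*d - 3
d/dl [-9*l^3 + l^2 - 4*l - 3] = -27*l^2 + 2*l - 4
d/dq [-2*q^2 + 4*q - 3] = 4 - 4*q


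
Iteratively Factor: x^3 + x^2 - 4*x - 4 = (x - 2)*(x^2 + 3*x + 2) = (x - 2)*(x + 2)*(x + 1)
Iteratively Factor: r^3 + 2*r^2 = (r)*(r^2 + 2*r) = r*(r + 2)*(r)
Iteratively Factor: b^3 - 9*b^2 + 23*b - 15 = (b - 3)*(b^2 - 6*b + 5) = (b - 3)*(b - 1)*(b - 5)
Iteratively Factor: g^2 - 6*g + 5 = (g - 1)*(g - 5)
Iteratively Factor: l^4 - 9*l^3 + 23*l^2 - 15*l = (l - 1)*(l^3 - 8*l^2 + 15*l) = (l - 5)*(l - 1)*(l^2 - 3*l) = l*(l - 5)*(l - 1)*(l - 3)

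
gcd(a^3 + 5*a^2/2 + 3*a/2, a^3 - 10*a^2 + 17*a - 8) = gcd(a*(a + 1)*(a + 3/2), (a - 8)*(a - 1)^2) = 1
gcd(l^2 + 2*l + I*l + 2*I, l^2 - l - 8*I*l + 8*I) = 1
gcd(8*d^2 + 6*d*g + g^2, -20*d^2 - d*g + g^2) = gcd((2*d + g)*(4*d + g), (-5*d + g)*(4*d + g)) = 4*d + g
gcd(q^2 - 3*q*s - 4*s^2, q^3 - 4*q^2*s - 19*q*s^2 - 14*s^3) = q + s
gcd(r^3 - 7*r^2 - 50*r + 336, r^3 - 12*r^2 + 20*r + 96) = r^2 - 14*r + 48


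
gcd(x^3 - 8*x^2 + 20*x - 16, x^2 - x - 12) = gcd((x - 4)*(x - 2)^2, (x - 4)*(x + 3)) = x - 4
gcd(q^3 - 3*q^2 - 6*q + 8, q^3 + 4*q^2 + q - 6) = q^2 + q - 2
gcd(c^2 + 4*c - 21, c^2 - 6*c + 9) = c - 3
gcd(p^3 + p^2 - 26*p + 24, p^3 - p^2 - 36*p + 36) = p^2 + 5*p - 6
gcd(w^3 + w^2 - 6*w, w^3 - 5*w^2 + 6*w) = w^2 - 2*w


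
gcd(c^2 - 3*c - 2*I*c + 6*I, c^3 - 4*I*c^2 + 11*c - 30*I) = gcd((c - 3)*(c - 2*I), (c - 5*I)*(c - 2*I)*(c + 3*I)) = c - 2*I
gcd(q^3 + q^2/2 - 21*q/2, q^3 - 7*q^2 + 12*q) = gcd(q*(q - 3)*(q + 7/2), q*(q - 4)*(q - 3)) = q^2 - 3*q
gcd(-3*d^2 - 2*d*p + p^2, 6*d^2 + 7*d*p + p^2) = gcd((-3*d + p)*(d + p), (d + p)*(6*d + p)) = d + p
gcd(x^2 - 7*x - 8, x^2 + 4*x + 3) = x + 1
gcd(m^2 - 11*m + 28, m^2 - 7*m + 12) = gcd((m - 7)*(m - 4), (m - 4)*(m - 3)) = m - 4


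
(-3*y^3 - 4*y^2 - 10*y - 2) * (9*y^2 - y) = -27*y^5 - 33*y^4 - 86*y^3 - 8*y^2 + 2*y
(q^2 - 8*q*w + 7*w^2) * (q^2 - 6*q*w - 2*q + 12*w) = q^4 - 14*q^3*w - 2*q^3 + 55*q^2*w^2 + 28*q^2*w - 42*q*w^3 - 110*q*w^2 + 84*w^3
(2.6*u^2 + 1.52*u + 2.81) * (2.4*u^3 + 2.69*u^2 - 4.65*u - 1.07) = 6.24*u^5 + 10.642*u^4 - 1.2572*u^3 - 2.2911*u^2 - 14.6929*u - 3.0067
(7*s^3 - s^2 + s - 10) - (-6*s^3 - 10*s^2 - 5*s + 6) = 13*s^3 + 9*s^2 + 6*s - 16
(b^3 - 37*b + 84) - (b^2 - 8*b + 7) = b^3 - b^2 - 29*b + 77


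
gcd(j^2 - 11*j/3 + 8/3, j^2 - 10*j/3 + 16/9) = j - 8/3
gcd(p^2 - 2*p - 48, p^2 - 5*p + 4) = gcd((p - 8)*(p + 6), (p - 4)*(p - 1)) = 1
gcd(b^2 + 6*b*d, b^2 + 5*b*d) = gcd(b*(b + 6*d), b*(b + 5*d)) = b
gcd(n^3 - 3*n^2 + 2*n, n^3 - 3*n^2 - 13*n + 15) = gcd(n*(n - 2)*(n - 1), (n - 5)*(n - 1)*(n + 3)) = n - 1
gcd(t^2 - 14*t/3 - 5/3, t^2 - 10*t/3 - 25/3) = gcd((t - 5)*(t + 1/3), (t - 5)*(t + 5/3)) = t - 5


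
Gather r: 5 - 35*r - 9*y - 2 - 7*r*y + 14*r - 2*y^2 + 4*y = r*(-7*y - 21) - 2*y^2 - 5*y + 3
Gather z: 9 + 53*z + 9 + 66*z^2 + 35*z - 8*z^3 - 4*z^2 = -8*z^3 + 62*z^2 + 88*z + 18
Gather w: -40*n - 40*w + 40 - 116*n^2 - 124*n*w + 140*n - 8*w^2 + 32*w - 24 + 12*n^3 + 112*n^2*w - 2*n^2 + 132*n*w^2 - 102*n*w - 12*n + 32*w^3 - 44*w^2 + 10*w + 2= 12*n^3 - 118*n^2 + 88*n + 32*w^3 + w^2*(132*n - 52) + w*(112*n^2 - 226*n + 2) + 18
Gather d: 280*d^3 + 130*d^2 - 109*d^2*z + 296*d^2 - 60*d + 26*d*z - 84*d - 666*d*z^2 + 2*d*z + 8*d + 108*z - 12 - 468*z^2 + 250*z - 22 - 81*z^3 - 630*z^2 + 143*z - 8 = 280*d^3 + d^2*(426 - 109*z) + d*(-666*z^2 + 28*z - 136) - 81*z^3 - 1098*z^2 + 501*z - 42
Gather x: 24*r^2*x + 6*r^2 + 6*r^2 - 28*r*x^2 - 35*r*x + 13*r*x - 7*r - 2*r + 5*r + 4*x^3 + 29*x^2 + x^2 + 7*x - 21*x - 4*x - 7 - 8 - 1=12*r^2 - 4*r + 4*x^3 + x^2*(30 - 28*r) + x*(24*r^2 - 22*r - 18) - 16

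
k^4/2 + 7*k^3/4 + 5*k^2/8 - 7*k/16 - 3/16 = (k/2 + 1/4)*(k - 1/2)*(k + 1/2)*(k + 3)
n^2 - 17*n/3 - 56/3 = (n - 8)*(n + 7/3)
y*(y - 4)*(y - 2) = y^3 - 6*y^2 + 8*y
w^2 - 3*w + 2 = (w - 2)*(w - 1)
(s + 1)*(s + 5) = s^2 + 6*s + 5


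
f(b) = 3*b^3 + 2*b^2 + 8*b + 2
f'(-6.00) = 308.00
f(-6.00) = -622.00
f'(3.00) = 101.00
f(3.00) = 125.00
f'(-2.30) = 46.41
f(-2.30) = -42.32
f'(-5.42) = 250.71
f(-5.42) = -460.27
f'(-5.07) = 219.06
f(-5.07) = -378.12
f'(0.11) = 8.55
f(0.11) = 2.91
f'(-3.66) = 113.92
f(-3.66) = -147.57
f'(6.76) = 446.32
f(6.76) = 1074.22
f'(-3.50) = 104.25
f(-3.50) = -130.12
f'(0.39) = 10.93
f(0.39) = 5.60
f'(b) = 9*b^2 + 4*b + 8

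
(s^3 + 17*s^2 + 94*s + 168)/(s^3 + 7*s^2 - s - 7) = (s^2 + 10*s + 24)/(s^2 - 1)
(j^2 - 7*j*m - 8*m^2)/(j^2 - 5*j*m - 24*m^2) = (j + m)/(j + 3*m)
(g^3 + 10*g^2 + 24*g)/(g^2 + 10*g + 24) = g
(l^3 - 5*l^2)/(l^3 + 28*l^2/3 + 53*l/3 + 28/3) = 3*l^2*(l - 5)/(3*l^3 + 28*l^2 + 53*l + 28)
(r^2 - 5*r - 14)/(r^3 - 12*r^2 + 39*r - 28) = (r + 2)/(r^2 - 5*r + 4)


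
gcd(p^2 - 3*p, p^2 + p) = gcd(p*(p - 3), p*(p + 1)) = p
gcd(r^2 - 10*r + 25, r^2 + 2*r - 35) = r - 5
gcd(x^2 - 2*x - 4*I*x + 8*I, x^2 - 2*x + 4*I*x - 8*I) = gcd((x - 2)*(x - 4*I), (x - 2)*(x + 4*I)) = x - 2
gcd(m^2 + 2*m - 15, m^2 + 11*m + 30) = m + 5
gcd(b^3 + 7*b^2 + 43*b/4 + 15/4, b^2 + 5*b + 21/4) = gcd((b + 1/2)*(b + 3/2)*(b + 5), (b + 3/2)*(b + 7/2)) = b + 3/2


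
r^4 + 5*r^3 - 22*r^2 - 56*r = r*(r - 4)*(r + 2)*(r + 7)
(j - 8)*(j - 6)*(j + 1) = j^3 - 13*j^2 + 34*j + 48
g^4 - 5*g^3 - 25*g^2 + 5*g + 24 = (g - 8)*(g - 1)*(g + 1)*(g + 3)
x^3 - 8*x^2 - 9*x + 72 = (x - 8)*(x - 3)*(x + 3)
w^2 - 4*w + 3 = (w - 3)*(w - 1)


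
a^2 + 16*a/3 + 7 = (a + 7/3)*(a + 3)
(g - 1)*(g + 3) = g^2 + 2*g - 3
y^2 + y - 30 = (y - 5)*(y + 6)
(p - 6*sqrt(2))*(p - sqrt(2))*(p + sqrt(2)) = p^3 - 6*sqrt(2)*p^2 - 2*p + 12*sqrt(2)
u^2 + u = u*(u + 1)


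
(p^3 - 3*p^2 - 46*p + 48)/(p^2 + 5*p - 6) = p - 8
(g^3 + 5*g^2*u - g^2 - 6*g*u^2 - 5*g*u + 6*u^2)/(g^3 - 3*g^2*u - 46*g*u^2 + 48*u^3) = (1 - g)/(-g + 8*u)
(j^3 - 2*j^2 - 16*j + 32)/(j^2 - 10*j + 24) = (j^2 + 2*j - 8)/(j - 6)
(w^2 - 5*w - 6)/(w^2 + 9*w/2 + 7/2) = 2*(w - 6)/(2*w + 7)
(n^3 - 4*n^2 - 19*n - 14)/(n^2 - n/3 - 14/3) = 3*(n^2 - 6*n - 7)/(3*n - 7)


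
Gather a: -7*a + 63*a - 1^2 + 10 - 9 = 56*a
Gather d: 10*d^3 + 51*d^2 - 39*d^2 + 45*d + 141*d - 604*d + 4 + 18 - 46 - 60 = 10*d^3 + 12*d^2 - 418*d - 84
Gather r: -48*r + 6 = 6 - 48*r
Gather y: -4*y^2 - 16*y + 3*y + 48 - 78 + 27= -4*y^2 - 13*y - 3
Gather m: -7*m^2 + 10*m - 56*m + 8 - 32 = -7*m^2 - 46*m - 24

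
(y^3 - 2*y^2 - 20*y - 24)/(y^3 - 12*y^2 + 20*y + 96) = (y + 2)/(y - 8)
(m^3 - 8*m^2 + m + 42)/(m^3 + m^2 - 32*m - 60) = (m^2 - 10*m + 21)/(m^2 - m - 30)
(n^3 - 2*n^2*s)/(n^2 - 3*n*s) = n*(n - 2*s)/(n - 3*s)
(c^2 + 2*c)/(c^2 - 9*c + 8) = c*(c + 2)/(c^2 - 9*c + 8)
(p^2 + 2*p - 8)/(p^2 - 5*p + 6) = (p + 4)/(p - 3)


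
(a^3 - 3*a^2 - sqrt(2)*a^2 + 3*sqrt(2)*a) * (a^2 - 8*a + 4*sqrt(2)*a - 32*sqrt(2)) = a^5 - 11*a^4 + 3*sqrt(2)*a^4 - 33*sqrt(2)*a^3 + 16*a^3 + 88*a^2 + 72*sqrt(2)*a^2 - 192*a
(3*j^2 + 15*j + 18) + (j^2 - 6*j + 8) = 4*j^2 + 9*j + 26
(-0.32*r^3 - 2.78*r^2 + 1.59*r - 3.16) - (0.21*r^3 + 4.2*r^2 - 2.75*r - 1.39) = -0.53*r^3 - 6.98*r^2 + 4.34*r - 1.77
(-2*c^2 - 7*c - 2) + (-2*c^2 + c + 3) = -4*c^2 - 6*c + 1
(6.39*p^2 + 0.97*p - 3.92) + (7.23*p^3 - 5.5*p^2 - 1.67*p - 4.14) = 7.23*p^3 + 0.89*p^2 - 0.7*p - 8.06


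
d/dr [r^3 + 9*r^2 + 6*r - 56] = 3*r^2 + 18*r + 6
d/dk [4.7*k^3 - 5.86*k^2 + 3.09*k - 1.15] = 14.1*k^2 - 11.72*k + 3.09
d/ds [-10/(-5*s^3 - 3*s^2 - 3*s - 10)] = 30*(-5*s^2 - 2*s - 1)/(5*s^3 + 3*s^2 + 3*s + 10)^2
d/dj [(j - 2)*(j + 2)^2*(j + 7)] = 4*j^3 + 27*j^2 + 20*j - 36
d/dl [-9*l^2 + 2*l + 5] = 2 - 18*l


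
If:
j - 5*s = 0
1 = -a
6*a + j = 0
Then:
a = -1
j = 6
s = 6/5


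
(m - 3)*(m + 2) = m^2 - m - 6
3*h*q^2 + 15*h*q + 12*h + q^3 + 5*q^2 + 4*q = (3*h + q)*(q + 1)*(q + 4)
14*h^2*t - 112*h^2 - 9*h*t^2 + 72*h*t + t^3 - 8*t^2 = (-7*h + t)*(-2*h + t)*(t - 8)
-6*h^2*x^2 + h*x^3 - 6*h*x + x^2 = x*(-6*h + x)*(h*x + 1)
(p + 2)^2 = p^2 + 4*p + 4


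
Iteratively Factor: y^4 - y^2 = (y + 1)*(y^3 - y^2) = y*(y + 1)*(y^2 - y) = y*(y - 1)*(y + 1)*(y)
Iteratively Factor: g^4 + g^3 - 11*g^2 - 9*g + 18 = (g - 3)*(g^3 + 4*g^2 + g - 6) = (g - 3)*(g - 1)*(g^2 + 5*g + 6) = (g - 3)*(g - 1)*(g + 3)*(g + 2)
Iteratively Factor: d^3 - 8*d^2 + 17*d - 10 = (d - 5)*(d^2 - 3*d + 2) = (d - 5)*(d - 1)*(d - 2)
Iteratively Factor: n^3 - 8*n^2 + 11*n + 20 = (n - 5)*(n^2 - 3*n - 4) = (n - 5)*(n - 4)*(n + 1)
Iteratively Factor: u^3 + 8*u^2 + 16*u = (u)*(u^2 + 8*u + 16) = u*(u + 4)*(u + 4)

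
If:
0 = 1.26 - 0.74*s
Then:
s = 1.70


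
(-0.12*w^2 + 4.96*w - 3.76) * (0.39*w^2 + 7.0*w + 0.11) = -0.0468*w^4 + 1.0944*w^3 + 33.2404*w^2 - 25.7744*w - 0.4136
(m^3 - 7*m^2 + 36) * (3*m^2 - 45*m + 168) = 3*m^5 - 66*m^4 + 483*m^3 - 1068*m^2 - 1620*m + 6048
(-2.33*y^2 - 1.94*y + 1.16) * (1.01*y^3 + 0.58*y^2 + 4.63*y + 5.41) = -2.3533*y^5 - 3.3108*y^4 - 10.7415*y^3 - 20.9147*y^2 - 5.1246*y + 6.2756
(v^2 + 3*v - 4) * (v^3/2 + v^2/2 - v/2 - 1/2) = v^5/2 + 2*v^4 - v^3 - 4*v^2 + v/2 + 2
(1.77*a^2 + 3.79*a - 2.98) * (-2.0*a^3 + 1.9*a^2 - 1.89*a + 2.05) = -3.54*a^5 - 4.217*a^4 + 9.8157*a^3 - 9.1966*a^2 + 13.4017*a - 6.109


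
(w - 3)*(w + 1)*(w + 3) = w^3 + w^2 - 9*w - 9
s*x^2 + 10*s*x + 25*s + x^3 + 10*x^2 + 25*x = (s + x)*(x + 5)^2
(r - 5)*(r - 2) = r^2 - 7*r + 10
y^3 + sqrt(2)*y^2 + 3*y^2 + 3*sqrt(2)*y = y*(y + 3)*(y + sqrt(2))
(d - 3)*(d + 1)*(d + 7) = d^3 + 5*d^2 - 17*d - 21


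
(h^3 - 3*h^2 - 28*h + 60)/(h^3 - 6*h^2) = 1 + 3/h - 10/h^2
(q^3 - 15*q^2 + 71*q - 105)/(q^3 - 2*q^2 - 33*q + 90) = (q - 7)/(q + 6)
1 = 1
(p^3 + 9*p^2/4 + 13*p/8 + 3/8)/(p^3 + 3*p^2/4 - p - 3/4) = (p + 1/2)/(p - 1)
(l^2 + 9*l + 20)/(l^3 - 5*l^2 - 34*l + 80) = (l + 4)/(l^2 - 10*l + 16)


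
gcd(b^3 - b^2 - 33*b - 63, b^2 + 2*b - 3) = b + 3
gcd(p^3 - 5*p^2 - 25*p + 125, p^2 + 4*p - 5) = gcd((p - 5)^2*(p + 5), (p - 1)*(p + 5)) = p + 5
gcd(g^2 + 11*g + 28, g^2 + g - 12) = g + 4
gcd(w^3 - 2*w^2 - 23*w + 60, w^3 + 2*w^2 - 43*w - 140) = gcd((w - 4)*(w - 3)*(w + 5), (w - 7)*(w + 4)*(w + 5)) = w + 5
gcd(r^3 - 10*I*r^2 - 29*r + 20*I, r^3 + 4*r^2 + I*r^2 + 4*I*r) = 1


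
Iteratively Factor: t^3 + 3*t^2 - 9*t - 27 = (t - 3)*(t^2 + 6*t + 9) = (t - 3)*(t + 3)*(t + 3)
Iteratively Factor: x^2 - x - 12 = (x + 3)*(x - 4)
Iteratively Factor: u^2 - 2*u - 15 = (u - 5)*(u + 3)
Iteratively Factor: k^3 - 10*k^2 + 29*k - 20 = (k - 1)*(k^2 - 9*k + 20) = (k - 5)*(k - 1)*(k - 4)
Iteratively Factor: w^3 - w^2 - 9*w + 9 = (w - 1)*(w^2 - 9) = (w - 1)*(w + 3)*(w - 3)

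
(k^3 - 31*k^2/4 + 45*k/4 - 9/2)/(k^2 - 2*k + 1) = (4*k^2 - 27*k + 18)/(4*(k - 1))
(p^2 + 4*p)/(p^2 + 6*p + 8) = p/(p + 2)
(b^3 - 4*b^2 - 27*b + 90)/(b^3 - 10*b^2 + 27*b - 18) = (b + 5)/(b - 1)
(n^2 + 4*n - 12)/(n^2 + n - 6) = (n + 6)/(n + 3)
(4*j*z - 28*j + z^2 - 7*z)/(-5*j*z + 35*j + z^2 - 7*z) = (4*j + z)/(-5*j + z)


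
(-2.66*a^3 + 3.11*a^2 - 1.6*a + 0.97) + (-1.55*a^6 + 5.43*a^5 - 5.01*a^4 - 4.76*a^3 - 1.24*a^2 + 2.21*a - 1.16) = -1.55*a^6 + 5.43*a^5 - 5.01*a^4 - 7.42*a^3 + 1.87*a^2 + 0.61*a - 0.19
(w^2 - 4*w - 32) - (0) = w^2 - 4*w - 32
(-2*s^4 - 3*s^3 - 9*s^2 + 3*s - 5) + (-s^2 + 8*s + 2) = -2*s^4 - 3*s^3 - 10*s^2 + 11*s - 3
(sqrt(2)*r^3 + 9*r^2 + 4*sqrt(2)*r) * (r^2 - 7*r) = sqrt(2)*r^5 - 7*sqrt(2)*r^4 + 9*r^4 - 63*r^3 + 4*sqrt(2)*r^3 - 28*sqrt(2)*r^2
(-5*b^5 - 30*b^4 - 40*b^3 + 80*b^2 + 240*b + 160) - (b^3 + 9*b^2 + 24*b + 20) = -5*b^5 - 30*b^4 - 41*b^3 + 71*b^2 + 216*b + 140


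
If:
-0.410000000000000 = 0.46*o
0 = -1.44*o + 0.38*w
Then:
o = -0.89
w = -3.38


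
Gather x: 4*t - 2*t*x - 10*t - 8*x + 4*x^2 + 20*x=-6*t + 4*x^2 + x*(12 - 2*t)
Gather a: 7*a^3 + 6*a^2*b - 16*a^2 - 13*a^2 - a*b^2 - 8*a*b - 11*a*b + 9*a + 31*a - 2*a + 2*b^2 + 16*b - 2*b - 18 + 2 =7*a^3 + a^2*(6*b - 29) + a*(-b^2 - 19*b + 38) + 2*b^2 + 14*b - 16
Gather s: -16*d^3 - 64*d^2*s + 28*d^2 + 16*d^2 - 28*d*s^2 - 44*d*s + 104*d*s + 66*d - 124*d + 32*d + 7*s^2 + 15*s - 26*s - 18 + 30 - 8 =-16*d^3 + 44*d^2 - 26*d + s^2*(7 - 28*d) + s*(-64*d^2 + 60*d - 11) + 4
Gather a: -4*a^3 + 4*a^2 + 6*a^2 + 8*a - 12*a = -4*a^3 + 10*a^2 - 4*a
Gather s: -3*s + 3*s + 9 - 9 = 0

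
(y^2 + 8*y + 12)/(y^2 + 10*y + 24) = (y + 2)/(y + 4)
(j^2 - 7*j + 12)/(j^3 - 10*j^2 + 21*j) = (j - 4)/(j*(j - 7))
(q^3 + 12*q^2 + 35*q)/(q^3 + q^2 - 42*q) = (q + 5)/(q - 6)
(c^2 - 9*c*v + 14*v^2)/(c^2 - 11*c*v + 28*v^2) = (-c + 2*v)/(-c + 4*v)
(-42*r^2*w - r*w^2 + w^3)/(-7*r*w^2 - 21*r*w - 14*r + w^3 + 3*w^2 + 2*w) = w*(6*r + w)/(w^2 + 3*w + 2)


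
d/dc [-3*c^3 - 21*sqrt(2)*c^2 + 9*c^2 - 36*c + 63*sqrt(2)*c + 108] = -9*c^2 - 42*sqrt(2)*c + 18*c - 36 + 63*sqrt(2)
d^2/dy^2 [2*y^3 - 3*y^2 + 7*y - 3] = 12*y - 6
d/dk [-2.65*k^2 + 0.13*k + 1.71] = 0.13 - 5.3*k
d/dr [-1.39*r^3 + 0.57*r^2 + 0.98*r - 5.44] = -4.17*r^2 + 1.14*r + 0.98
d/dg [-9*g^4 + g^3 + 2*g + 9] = -36*g^3 + 3*g^2 + 2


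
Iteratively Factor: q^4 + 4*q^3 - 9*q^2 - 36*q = (q + 4)*(q^3 - 9*q) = q*(q + 4)*(q^2 - 9) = q*(q - 3)*(q + 4)*(q + 3)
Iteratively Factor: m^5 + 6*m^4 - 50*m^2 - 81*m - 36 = (m + 4)*(m^4 + 2*m^3 - 8*m^2 - 18*m - 9) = (m + 3)*(m + 4)*(m^3 - m^2 - 5*m - 3) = (m - 3)*(m + 3)*(m + 4)*(m^2 + 2*m + 1) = (m - 3)*(m + 1)*(m + 3)*(m + 4)*(m + 1)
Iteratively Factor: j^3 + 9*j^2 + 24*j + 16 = (j + 1)*(j^2 + 8*j + 16) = (j + 1)*(j + 4)*(j + 4)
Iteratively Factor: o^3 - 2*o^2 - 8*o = (o + 2)*(o^2 - 4*o) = o*(o + 2)*(o - 4)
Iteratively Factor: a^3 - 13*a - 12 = (a - 4)*(a^2 + 4*a + 3) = (a - 4)*(a + 3)*(a + 1)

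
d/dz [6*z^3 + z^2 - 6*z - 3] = 18*z^2 + 2*z - 6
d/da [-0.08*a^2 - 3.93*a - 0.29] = -0.16*a - 3.93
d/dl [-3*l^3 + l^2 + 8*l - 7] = -9*l^2 + 2*l + 8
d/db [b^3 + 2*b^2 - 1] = b*(3*b + 4)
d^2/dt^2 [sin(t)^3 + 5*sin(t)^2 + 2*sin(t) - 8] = -9*sin(t)^3 - 20*sin(t)^2 + 4*sin(t) + 10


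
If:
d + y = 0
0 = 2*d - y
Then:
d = 0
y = 0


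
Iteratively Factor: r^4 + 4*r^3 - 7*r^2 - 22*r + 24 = (r + 3)*(r^3 + r^2 - 10*r + 8) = (r - 1)*(r + 3)*(r^2 + 2*r - 8) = (r - 2)*(r - 1)*(r + 3)*(r + 4)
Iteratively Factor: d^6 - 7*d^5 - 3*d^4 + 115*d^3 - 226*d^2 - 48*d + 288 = (d + 4)*(d^5 - 11*d^4 + 41*d^3 - 49*d^2 - 30*d + 72) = (d - 3)*(d + 4)*(d^4 - 8*d^3 + 17*d^2 + 2*d - 24) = (d - 3)^2*(d + 4)*(d^3 - 5*d^2 + 2*d + 8) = (d - 3)^2*(d + 1)*(d + 4)*(d^2 - 6*d + 8) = (d - 3)^2*(d - 2)*(d + 1)*(d + 4)*(d - 4)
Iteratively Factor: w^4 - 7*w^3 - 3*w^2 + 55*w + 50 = (w - 5)*(w^3 - 2*w^2 - 13*w - 10) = (w - 5)*(w + 1)*(w^2 - 3*w - 10) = (w - 5)^2*(w + 1)*(w + 2)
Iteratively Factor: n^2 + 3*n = (n + 3)*(n)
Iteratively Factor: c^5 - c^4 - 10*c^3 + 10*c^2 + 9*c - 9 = (c - 1)*(c^4 - 10*c^2 + 9) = (c - 1)^2*(c^3 + c^2 - 9*c - 9) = (c - 3)*(c - 1)^2*(c^2 + 4*c + 3) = (c - 3)*(c - 1)^2*(c + 3)*(c + 1)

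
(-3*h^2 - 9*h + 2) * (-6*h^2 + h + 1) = 18*h^4 + 51*h^3 - 24*h^2 - 7*h + 2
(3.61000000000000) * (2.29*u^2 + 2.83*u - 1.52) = 8.2669*u^2 + 10.2163*u - 5.4872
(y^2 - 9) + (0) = y^2 - 9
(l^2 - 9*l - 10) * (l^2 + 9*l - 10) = l^4 - 101*l^2 + 100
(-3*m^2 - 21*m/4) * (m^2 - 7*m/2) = -3*m^4 + 21*m^3/4 + 147*m^2/8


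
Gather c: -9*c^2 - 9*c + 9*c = -9*c^2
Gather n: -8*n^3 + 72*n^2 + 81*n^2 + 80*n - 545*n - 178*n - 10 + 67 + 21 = -8*n^3 + 153*n^2 - 643*n + 78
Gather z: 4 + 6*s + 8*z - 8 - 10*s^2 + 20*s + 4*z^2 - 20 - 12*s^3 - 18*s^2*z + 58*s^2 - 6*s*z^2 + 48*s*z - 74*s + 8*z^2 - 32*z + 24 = -12*s^3 + 48*s^2 - 48*s + z^2*(12 - 6*s) + z*(-18*s^2 + 48*s - 24)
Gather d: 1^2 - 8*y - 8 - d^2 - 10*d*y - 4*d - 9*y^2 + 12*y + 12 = -d^2 + d*(-10*y - 4) - 9*y^2 + 4*y + 5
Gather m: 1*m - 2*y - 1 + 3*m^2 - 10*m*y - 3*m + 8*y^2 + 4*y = 3*m^2 + m*(-10*y - 2) + 8*y^2 + 2*y - 1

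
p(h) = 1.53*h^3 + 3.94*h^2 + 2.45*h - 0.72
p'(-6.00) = 120.41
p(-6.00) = -204.06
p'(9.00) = 445.16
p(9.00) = 1455.84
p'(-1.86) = 3.67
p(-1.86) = -1.49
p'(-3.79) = 38.52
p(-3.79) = -36.70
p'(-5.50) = 97.96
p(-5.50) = -149.56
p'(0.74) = 10.79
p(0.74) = 3.87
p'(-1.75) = 2.72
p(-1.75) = -1.14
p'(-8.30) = 253.25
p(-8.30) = -624.46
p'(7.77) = 340.79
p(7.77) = 973.90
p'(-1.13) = -0.59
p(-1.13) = -0.67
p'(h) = 4.59*h^2 + 7.88*h + 2.45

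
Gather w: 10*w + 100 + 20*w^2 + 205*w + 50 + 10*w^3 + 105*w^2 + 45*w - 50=10*w^3 + 125*w^2 + 260*w + 100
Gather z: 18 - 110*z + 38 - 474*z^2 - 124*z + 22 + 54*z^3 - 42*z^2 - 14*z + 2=54*z^3 - 516*z^2 - 248*z + 80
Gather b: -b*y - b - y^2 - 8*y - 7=b*(-y - 1) - y^2 - 8*y - 7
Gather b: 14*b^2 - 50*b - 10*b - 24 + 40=14*b^2 - 60*b + 16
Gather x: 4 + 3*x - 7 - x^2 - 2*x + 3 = -x^2 + x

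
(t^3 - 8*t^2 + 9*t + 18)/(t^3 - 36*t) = (t^2 - 2*t - 3)/(t*(t + 6))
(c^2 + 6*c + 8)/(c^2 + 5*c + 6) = (c + 4)/(c + 3)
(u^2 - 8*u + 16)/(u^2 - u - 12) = (u - 4)/(u + 3)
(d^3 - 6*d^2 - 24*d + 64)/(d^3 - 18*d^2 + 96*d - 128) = (d + 4)/(d - 8)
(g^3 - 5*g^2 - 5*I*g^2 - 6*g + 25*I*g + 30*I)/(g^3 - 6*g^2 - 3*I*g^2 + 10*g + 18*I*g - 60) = (g + 1)/(g + 2*I)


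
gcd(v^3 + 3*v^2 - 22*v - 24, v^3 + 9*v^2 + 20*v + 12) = v^2 + 7*v + 6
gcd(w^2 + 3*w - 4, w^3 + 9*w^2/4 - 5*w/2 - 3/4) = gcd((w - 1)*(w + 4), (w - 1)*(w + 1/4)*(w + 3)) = w - 1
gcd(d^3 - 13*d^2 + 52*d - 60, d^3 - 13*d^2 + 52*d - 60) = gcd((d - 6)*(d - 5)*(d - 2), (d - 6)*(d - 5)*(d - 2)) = d^3 - 13*d^2 + 52*d - 60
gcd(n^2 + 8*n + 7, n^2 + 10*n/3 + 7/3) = n + 1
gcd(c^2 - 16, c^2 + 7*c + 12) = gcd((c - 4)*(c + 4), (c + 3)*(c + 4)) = c + 4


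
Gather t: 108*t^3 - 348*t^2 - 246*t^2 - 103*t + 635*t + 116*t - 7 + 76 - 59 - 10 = 108*t^3 - 594*t^2 + 648*t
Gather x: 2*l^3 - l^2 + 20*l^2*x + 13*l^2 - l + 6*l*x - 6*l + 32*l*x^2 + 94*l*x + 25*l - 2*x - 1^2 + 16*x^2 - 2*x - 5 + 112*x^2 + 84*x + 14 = 2*l^3 + 12*l^2 + 18*l + x^2*(32*l + 128) + x*(20*l^2 + 100*l + 80) + 8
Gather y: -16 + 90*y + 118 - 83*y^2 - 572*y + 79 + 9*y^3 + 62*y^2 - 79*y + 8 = 9*y^3 - 21*y^2 - 561*y + 189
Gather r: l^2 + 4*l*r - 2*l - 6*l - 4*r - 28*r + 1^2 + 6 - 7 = l^2 - 8*l + r*(4*l - 32)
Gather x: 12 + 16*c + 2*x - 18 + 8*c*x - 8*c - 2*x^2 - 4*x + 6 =8*c - 2*x^2 + x*(8*c - 2)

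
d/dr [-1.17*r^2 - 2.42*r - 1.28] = -2.34*r - 2.42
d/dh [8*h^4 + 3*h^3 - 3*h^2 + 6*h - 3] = 32*h^3 + 9*h^2 - 6*h + 6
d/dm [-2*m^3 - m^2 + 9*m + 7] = -6*m^2 - 2*m + 9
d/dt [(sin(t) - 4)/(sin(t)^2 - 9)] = (8*sin(t) + cos(t)^2 - 10)*cos(t)/(sin(t)^2 - 9)^2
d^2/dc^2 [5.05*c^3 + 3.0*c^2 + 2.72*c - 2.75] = 30.3*c + 6.0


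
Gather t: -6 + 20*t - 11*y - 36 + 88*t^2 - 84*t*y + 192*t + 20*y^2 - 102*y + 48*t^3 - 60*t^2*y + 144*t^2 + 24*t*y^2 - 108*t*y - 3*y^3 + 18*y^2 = 48*t^3 + t^2*(232 - 60*y) + t*(24*y^2 - 192*y + 212) - 3*y^3 + 38*y^2 - 113*y - 42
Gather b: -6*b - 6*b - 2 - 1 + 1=-12*b - 2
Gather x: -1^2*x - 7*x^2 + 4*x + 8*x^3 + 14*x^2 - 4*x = 8*x^3 + 7*x^2 - x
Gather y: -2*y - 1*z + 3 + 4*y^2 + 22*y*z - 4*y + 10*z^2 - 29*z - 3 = 4*y^2 + y*(22*z - 6) + 10*z^2 - 30*z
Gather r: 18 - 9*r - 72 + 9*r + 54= 0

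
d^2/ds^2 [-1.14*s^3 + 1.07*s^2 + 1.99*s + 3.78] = 2.14 - 6.84*s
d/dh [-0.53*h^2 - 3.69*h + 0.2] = -1.06*h - 3.69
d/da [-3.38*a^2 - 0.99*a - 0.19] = -6.76*a - 0.99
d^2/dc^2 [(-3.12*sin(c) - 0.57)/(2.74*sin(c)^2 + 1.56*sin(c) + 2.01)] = (23.423712*sin(c)^5 + 3.78119999999998*sin(c)^4 - 142.636728*sin(c)^3 - 46.628784*sin(c)^2 + 99.2979*sin(c) + 23.070276)/(2.74*sin(c)^2 + 1.56*sin(c) + 2.01)^3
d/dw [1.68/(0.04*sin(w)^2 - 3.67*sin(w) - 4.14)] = (6.1656 - 0.1344*sin(w))*cos(w)/(-0.04*sin(w)^2 + 3.67*sin(w) + 4.14)^2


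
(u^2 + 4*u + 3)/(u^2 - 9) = (u + 1)/(u - 3)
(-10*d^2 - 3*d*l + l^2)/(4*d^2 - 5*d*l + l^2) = (-10*d^2 - 3*d*l + l^2)/(4*d^2 - 5*d*l + l^2)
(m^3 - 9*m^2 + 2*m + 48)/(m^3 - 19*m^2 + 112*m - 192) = (m + 2)/(m - 8)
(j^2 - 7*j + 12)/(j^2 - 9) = (j - 4)/(j + 3)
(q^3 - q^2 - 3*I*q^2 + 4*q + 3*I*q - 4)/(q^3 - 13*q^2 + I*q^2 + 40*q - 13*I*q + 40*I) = (q^2 - q*(1 + 4*I) + 4*I)/(q^2 - 13*q + 40)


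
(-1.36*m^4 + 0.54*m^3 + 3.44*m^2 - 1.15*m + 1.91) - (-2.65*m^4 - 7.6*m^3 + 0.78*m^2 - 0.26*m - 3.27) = 1.29*m^4 + 8.14*m^3 + 2.66*m^2 - 0.89*m + 5.18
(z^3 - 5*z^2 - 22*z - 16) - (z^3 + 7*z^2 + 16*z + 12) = -12*z^2 - 38*z - 28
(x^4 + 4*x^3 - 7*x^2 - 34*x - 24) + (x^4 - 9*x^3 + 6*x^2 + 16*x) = 2*x^4 - 5*x^3 - x^2 - 18*x - 24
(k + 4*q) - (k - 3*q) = 7*q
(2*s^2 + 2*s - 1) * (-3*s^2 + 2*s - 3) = -6*s^4 - 2*s^3 + s^2 - 8*s + 3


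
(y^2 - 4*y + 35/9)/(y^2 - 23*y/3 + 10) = (y - 7/3)/(y - 6)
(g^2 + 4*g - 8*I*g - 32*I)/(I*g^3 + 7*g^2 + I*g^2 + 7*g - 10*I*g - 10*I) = -(I*g^2 + 4*g*(2 + I) + 32)/(g^3 + g^2*(1 - 7*I) - g*(10 + 7*I) - 10)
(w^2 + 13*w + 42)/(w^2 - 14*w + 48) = (w^2 + 13*w + 42)/(w^2 - 14*w + 48)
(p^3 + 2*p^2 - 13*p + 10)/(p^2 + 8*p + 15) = (p^2 - 3*p + 2)/(p + 3)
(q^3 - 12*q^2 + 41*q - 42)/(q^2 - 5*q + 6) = q - 7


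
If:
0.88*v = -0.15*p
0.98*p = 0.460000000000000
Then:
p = 0.47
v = -0.08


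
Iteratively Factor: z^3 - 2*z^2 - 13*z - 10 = (z + 2)*(z^2 - 4*z - 5) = (z - 5)*(z + 2)*(z + 1)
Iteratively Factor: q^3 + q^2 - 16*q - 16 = (q - 4)*(q^2 + 5*q + 4) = (q - 4)*(q + 1)*(q + 4)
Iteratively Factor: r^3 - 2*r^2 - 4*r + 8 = (r - 2)*(r^2 - 4) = (r - 2)^2*(r + 2)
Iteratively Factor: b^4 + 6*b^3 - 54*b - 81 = (b + 3)*(b^3 + 3*b^2 - 9*b - 27) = (b + 3)^2*(b^2 - 9) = (b - 3)*(b + 3)^2*(b + 3)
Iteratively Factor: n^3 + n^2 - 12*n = (n + 4)*(n^2 - 3*n) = (n - 3)*(n + 4)*(n)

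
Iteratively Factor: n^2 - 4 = (n + 2)*(n - 2)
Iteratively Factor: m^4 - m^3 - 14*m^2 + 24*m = (m)*(m^3 - m^2 - 14*m + 24) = m*(m + 4)*(m^2 - 5*m + 6) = m*(m - 2)*(m + 4)*(m - 3)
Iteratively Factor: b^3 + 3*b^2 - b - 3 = (b - 1)*(b^2 + 4*b + 3) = (b - 1)*(b + 3)*(b + 1)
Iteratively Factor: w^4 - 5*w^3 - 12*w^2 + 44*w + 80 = (w + 2)*(w^3 - 7*w^2 + 2*w + 40) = (w + 2)^2*(w^2 - 9*w + 20) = (w - 4)*(w + 2)^2*(w - 5)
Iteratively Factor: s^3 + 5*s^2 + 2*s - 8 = (s + 2)*(s^2 + 3*s - 4) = (s + 2)*(s + 4)*(s - 1)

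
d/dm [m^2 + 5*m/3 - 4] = 2*m + 5/3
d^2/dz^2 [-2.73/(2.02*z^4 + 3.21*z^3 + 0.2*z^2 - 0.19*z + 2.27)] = ((66.1752*z^2 + 52.5798*z + 1.092)*(2.02*z^4 + 3.21*z^3 + 0.2*z^2 - 0.19*z + 2.27) - 2.73*(8.08*z^3 + 9.63*z^2 + 0.4*z - 0.19)*(16.16*z^3 + 19.26*z^2 + 0.8*z - 0.38))/(2.02*z^4 + 3.21*z^3 + 0.2*z^2 - 0.19*z + 2.27)^3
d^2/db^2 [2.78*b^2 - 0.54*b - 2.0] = 5.56000000000000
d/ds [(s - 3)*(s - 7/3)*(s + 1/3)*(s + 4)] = 4*s^3 - 3*s^2 - 266*s/9 + 209/9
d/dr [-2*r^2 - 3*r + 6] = -4*r - 3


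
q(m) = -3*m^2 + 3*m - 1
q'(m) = 3 - 6*m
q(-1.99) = -18.85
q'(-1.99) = 14.94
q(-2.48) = -26.89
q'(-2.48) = 17.88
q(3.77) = -32.33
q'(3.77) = -19.62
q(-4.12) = -64.28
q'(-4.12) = 27.72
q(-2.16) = -21.48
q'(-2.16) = 15.96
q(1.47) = -3.07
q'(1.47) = -5.82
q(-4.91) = -88.05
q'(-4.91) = 32.46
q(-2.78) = -32.53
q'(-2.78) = 19.68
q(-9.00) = -271.00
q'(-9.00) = 57.00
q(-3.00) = -37.00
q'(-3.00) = 21.00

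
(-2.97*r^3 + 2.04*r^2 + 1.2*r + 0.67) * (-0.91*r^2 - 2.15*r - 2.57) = 2.7027*r^5 + 4.5291*r^4 + 2.1549*r^3 - 8.4325*r^2 - 4.5245*r - 1.7219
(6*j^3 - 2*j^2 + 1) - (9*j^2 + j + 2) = 6*j^3 - 11*j^2 - j - 1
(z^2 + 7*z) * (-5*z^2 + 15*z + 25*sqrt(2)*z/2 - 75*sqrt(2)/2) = -5*z^4 - 20*z^3 + 25*sqrt(2)*z^3/2 + 50*sqrt(2)*z^2 + 105*z^2 - 525*sqrt(2)*z/2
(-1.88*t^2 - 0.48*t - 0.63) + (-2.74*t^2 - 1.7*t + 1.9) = -4.62*t^2 - 2.18*t + 1.27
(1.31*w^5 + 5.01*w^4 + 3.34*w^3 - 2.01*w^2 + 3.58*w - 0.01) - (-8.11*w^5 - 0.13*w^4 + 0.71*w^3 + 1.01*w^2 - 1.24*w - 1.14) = 9.42*w^5 + 5.14*w^4 + 2.63*w^3 - 3.02*w^2 + 4.82*w + 1.13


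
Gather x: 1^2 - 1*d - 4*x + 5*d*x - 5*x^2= -d - 5*x^2 + x*(5*d - 4) + 1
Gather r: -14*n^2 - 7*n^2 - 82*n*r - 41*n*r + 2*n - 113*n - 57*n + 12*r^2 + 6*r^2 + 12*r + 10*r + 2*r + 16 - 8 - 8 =-21*n^2 - 168*n + 18*r^2 + r*(24 - 123*n)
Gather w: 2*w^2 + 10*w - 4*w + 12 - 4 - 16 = 2*w^2 + 6*w - 8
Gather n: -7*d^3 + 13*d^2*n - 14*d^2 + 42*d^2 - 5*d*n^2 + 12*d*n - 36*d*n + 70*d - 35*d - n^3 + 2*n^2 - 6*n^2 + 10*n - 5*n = -7*d^3 + 28*d^2 + 35*d - n^3 + n^2*(-5*d - 4) + n*(13*d^2 - 24*d + 5)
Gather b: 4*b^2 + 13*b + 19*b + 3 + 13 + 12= 4*b^2 + 32*b + 28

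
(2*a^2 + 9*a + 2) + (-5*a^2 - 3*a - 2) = -3*a^2 + 6*a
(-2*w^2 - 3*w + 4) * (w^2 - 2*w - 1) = -2*w^4 + w^3 + 12*w^2 - 5*w - 4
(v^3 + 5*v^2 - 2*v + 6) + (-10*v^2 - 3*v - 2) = v^3 - 5*v^2 - 5*v + 4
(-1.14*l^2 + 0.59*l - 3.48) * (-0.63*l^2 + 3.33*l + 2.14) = 0.7182*l^4 - 4.1679*l^3 + 1.7175*l^2 - 10.3258*l - 7.4472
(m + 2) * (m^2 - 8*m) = m^3 - 6*m^2 - 16*m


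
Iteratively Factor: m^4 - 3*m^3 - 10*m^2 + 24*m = (m + 3)*(m^3 - 6*m^2 + 8*m) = (m - 4)*(m + 3)*(m^2 - 2*m) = m*(m - 4)*(m + 3)*(m - 2)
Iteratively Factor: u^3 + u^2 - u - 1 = (u - 1)*(u^2 + 2*u + 1) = (u - 1)*(u + 1)*(u + 1)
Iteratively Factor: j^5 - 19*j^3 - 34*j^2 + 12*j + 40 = (j + 2)*(j^4 - 2*j^3 - 15*j^2 - 4*j + 20) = (j - 5)*(j + 2)*(j^3 + 3*j^2 - 4) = (j - 5)*(j + 2)^2*(j^2 + j - 2) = (j - 5)*(j - 1)*(j + 2)^2*(j + 2)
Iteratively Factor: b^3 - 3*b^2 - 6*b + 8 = (b - 1)*(b^2 - 2*b - 8) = (b - 1)*(b + 2)*(b - 4)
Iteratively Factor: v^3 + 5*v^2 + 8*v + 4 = (v + 2)*(v^2 + 3*v + 2) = (v + 1)*(v + 2)*(v + 2)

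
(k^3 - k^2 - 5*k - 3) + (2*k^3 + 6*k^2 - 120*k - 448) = 3*k^3 + 5*k^2 - 125*k - 451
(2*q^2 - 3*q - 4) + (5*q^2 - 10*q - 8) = 7*q^2 - 13*q - 12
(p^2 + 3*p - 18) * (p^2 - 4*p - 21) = p^4 - p^3 - 51*p^2 + 9*p + 378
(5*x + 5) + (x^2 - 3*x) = x^2 + 2*x + 5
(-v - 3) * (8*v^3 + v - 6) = -8*v^4 - 24*v^3 - v^2 + 3*v + 18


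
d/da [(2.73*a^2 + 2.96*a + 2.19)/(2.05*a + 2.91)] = (5.5965*a^2 + 15.8886*a + 4.1241)/(4.2025*a^2 + 11.931*a + 8.4681)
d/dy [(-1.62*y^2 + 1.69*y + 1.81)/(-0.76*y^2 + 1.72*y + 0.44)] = (-1.502*y^2 + 1.3256*y - 2.3696)/(0.5776*y^4 - 2.6144*y^3 + 2.2896*y^2 + 1.5136*y + 0.1936)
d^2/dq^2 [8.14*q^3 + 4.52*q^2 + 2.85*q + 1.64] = 48.84*q + 9.04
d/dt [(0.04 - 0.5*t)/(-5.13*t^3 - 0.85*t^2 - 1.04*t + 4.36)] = (-5.13*t^3 + 0.1906*t^2 + 0.068*t - 2.1384)/(26.3169*t^6 + 8.721*t^5 + 11.3929*t^4 - 42.9656*t^3 - 6.3304*t^2 - 9.0688*t + 19.0096)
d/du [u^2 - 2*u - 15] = 2*u - 2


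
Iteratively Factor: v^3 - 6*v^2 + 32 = (v - 4)*(v^2 - 2*v - 8) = (v - 4)^2*(v + 2)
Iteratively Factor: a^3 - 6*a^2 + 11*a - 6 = (a - 2)*(a^2 - 4*a + 3) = (a - 3)*(a - 2)*(a - 1)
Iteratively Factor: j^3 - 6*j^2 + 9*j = (j - 3)*(j^2 - 3*j) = j*(j - 3)*(j - 3)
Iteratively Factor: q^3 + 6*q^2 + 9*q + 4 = (q + 1)*(q^2 + 5*q + 4) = (q + 1)*(q + 4)*(q + 1)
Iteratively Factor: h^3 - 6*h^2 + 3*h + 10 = (h - 5)*(h^2 - h - 2) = (h - 5)*(h + 1)*(h - 2)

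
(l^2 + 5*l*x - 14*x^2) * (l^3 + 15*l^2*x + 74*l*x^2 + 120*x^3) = l^5 + 20*l^4*x + 135*l^3*x^2 + 280*l^2*x^3 - 436*l*x^4 - 1680*x^5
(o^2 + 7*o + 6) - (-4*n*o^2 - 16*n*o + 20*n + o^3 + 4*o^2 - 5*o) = 4*n*o^2 + 16*n*o - 20*n - o^3 - 3*o^2 + 12*o + 6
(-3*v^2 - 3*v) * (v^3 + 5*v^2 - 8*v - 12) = -3*v^5 - 18*v^4 + 9*v^3 + 60*v^2 + 36*v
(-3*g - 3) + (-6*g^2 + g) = -6*g^2 - 2*g - 3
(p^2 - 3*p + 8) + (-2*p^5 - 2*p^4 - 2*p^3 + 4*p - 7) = -2*p^5 - 2*p^4 - 2*p^3 + p^2 + p + 1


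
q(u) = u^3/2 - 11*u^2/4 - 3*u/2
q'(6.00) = 19.50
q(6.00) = 0.00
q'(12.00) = 148.50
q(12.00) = 450.00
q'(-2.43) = 20.72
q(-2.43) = -19.77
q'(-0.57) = 2.12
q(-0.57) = -0.13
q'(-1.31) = 8.28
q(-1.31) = -3.88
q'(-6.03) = 86.21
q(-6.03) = -200.58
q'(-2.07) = 16.31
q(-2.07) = -13.11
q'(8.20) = 54.26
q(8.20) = 78.47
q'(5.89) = 18.14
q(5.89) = -2.07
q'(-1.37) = 8.85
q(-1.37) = -4.39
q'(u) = 3*u^2/2 - 11*u/2 - 3/2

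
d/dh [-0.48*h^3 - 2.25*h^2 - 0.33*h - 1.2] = -1.44*h^2 - 4.5*h - 0.33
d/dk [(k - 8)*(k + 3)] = 2*k - 5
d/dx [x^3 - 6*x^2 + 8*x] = 3*x^2 - 12*x + 8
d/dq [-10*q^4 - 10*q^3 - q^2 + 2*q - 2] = -40*q^3 - 30*q^2 - 2*q + 2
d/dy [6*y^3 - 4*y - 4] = 18*y^2 - 4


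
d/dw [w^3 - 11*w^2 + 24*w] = 3*w^2 - 22*w + 24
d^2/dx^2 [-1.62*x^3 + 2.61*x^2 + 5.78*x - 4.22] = 5.22 - 9.72*x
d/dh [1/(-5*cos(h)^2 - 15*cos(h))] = -(2*cos(h) + 3)*sin(h)/(5*(cos(h) + 3)^2*cos(h)^2)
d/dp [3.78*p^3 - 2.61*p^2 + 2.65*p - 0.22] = 11.34*p^2 - 5.22*p + 2.65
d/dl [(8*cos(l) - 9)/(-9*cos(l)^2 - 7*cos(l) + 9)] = (72*sin(l)^2 + 162*cos(l) - 81)*sin(l)/(-9*sin(l)^2 + 7*cos(l))^2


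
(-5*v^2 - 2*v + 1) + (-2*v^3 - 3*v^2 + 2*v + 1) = -2*v^3 - 8*v^2 + 2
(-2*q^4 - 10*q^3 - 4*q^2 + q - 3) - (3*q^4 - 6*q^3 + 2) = -5*q^4 - 4*q^3 - 4*q^2 + q - 5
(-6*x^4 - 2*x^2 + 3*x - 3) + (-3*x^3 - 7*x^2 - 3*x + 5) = -6*x^4 - 3*x^3 - 9*x^2 + 2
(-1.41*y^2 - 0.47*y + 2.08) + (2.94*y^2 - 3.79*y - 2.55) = 1.53*y^2 - 4.26*y - 0.47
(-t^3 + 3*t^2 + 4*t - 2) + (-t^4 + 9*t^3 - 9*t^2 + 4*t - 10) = -t^4 + 8*t^3 - 6*t^2 + 8*t - 12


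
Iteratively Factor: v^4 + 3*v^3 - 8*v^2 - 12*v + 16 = (v + 4)*(v^3 - v^2 - 4*v + 4) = (v + 2)*(v + 4)*(v^2 - 3*v + 2) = (v - 1)*(v + 2)*(v + 4)*(v - 2)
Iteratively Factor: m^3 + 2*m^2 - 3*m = (m)*(m^2 + 2*m - 3) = m*(m - 1)*(m + 3)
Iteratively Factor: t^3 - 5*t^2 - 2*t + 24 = (t + 2)*(t^2 - 7*t + 12) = (t - 3)*(t + 2)*(t - 4)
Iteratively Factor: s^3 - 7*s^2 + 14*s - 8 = (s - 4)*(s^2 - 3*s + 2) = (s - 4)*(s - 1)*(s - 2)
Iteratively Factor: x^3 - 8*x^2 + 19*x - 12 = (x - 1)*(x^2 - 7*x + 12) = (x - 3)*(x - 1)*(x - 4)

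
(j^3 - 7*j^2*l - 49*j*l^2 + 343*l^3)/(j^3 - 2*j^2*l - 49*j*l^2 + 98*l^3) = (j - 7*l)/(j - 2*l)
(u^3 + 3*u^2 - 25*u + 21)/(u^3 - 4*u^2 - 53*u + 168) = (u - 1)/(u - 8)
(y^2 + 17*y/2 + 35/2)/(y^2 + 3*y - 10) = (y + 7/2)/(y - 2)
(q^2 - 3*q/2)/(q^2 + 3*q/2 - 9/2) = q/(q + 3)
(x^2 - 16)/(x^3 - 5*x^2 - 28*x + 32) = (x - 4)/(x^2 - 9*x + 8)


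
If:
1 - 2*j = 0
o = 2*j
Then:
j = 1/2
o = 1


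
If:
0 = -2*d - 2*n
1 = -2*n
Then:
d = 1/2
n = -1/2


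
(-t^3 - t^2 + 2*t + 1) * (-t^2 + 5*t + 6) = t^5 - 4*t^4 - 13*t^3 + 3*t^2 + 17*t + 6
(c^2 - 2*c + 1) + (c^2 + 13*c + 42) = 2*c^2 + 11*c + 43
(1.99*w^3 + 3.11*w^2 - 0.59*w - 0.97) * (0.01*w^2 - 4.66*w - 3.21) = 0.0199*w^5 - 9.2423*w^4 - 20.8864*w^3 - 7.2434*w^2 + 6.4141*w + 3.1137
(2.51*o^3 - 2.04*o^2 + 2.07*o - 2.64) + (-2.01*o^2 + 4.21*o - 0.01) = 2.51*o^3 - 4.05*o^2 + 6.28*o - 2.65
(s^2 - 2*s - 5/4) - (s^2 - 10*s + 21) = 8*s - 89/4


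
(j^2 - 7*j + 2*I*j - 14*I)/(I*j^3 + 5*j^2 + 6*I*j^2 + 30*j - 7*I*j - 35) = (-I*j^2 + j*(2 + 7*I) - 14)/(j^3 + j^2*(6 - 5*I) - j*(7 + 30*I) + 35*I)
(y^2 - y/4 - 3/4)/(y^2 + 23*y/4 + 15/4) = (y - 1)/(y + 5)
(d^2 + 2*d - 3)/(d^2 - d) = (d + 3)/d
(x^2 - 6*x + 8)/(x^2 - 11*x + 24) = (x^2 - 6*x + 8)/(x^2 - 11*x + 24)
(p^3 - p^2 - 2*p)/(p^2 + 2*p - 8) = p*(p + 1)/(p + 4)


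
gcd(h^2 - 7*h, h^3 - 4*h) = h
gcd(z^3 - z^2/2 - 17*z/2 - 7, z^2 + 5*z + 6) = z + 2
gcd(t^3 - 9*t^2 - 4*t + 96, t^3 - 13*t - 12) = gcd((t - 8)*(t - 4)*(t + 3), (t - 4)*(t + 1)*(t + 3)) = t^2 - t - 12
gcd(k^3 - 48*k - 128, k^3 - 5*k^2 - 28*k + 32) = k^2 - 4*k - 32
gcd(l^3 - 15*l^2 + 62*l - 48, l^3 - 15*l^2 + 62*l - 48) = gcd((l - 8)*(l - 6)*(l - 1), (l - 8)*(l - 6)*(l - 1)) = l^3 - 15*l^2 + 62*l - 48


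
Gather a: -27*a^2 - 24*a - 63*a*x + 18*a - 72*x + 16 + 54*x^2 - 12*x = -27*a^2 + a*(-63*x - 6) + 54*x^2 - 84*x + 16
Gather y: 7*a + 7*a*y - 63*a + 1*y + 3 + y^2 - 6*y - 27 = -56*a + y^2 + y*(7*a - 5) - 24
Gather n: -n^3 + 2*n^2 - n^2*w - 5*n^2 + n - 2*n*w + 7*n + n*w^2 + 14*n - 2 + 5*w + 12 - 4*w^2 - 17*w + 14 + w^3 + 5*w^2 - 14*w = -n^3 + n^2*(-w - 3) + n*(w^2 - 2*w + 22) + w^3 + w^2 - 26*w + 24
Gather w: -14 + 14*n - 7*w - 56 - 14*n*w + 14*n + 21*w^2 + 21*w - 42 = 28*n + 21*w^2 + w*(14 - 14*n) - 112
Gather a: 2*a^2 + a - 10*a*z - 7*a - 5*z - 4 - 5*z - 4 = 2*a^2 + a*(-10*z - 6) - 10*z - 8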